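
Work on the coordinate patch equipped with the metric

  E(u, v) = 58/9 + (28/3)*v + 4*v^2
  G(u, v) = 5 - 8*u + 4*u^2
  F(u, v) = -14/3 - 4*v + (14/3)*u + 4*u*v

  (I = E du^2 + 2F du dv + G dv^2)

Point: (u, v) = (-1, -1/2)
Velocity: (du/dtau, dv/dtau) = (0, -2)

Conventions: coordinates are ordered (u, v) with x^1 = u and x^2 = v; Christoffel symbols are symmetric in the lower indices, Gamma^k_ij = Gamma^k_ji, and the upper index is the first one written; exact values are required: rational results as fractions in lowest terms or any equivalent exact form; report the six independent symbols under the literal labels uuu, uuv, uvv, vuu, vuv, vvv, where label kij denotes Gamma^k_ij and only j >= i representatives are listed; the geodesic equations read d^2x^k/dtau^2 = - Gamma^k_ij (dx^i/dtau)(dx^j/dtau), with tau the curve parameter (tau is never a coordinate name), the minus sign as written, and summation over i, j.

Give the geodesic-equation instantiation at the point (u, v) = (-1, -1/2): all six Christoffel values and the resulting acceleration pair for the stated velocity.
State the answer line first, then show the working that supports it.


Answer: Gamma_uuu = 0, Gamma_uuv = 24/169, Gamma_uvv = 0, Gamma_vuu = 0, Gamma_vuv = -72/169, Gamma_vvv = 0; accelerations (d^2u/dtau^2, d^2v/dtau^2) = (0, 0)

E = 25/9, F = -16/3, G = 17 at the point
E_u = 0, E_v = 16/3, F_u = 8/3, F_v = -8, G_u = -16, G_v = 0
EG - F^2 = 169/9;  g^inv = (9/169) * [[17, 16/3], [16/3, 25/9]]
first-kind symbols [ij,l] = (1/2)(d_i g_jl + d_j g_il - d_l g_ij): [uu,u] = E_u/2 = 0, [uu,v] = F_u - E_v/2 = 0, [uv,u] = E_v/2 = 8/3, [uv,v] = G_u/2 = -8, [vv,u] = F_v - G_u/2 = 0, [vv,v] = G_v/2 = 0
Gamma^u_ij = (G*[ij,u] - F*[ij,v])/(EG - F^2), Gamma^v_ij = (E*[ij,v] - F*[ij,u])/(EG - F^2)
Gamma_uuu = 0, Gamma_uuv = 24/169, Gamma_uvv = 0, Gamma_vuu = 0, Gamma_vuv = -72/169, Gamma_vvv = 0
d^2u/dtau^2 = -(Gamma_uuu*(0)^2 + 2*Gamma_uuv*(0)*(-2) + Gamma_uvv*(-2)^2) = 0
d^2v/dtau^2 = -(Gamma_vuu*(0)^2 + 2*Gamma_vuv*(0)*(-2) + Gamma_vvv*(-2)^2) = 0


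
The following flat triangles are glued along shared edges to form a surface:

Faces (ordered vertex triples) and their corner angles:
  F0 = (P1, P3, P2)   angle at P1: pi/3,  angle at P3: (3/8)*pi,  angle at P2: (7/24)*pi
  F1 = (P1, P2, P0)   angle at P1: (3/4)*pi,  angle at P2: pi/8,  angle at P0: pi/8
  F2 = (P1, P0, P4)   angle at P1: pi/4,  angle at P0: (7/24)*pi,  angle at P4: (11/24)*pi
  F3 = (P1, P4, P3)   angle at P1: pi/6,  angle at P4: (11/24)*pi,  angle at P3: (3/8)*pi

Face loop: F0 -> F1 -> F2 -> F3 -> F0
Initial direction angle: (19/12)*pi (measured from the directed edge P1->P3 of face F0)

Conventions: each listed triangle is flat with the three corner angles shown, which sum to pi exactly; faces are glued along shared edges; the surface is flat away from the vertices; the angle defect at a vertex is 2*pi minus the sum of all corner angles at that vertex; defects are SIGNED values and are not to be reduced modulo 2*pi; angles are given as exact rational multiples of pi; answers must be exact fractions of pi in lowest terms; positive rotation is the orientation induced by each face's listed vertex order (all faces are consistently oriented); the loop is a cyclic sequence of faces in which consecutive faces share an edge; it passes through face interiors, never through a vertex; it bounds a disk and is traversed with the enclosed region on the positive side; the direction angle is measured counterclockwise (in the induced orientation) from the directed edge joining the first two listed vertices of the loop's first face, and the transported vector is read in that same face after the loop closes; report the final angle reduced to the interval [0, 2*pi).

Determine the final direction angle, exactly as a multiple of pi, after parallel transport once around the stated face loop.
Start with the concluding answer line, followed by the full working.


Answer: final direction angle = pi/12

enclosed vertex P1: corner angles sum to (3/2)*pi, defect = 2*pi - (3/2)*pi = pi/2
by Gauss-Bonnet the loop rotates the vector by the enclosed defect sum (positive orientation, mod 2*pi)
final angle = (19/12)*pi + pi/2 = pi/12 (mod 2*pi)


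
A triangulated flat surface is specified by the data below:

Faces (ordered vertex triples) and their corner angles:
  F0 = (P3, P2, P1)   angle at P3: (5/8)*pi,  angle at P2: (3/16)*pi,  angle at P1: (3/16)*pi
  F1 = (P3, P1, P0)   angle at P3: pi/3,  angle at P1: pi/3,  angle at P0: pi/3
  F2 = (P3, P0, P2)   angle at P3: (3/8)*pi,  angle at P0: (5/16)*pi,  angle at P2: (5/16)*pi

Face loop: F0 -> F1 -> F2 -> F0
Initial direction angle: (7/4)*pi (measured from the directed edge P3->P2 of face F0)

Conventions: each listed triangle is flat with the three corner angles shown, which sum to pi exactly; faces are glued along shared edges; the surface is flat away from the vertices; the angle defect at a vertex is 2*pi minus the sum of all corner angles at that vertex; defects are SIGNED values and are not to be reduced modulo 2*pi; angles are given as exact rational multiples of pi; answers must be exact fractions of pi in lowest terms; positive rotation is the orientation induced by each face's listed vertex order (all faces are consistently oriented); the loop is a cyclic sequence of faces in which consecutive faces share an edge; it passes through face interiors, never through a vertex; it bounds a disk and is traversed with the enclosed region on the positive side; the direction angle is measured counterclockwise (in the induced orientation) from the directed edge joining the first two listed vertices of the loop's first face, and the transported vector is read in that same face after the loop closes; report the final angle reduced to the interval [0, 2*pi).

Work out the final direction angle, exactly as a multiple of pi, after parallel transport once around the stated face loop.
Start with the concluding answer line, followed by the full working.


Answer: final direction angle = (5/12)*pi

enclosed vertex P3: corner angles sum to (4/3)*pi, defect = 2*pi - (4/3)*pi = (2/3)*pi
transport around the loop rotates by the sum of enclosed defects; add to the initial angle mod 2*pi
final angle = (7/4)*pi + (2/3)*pi = (5/12)*pi (mod 2*pi)


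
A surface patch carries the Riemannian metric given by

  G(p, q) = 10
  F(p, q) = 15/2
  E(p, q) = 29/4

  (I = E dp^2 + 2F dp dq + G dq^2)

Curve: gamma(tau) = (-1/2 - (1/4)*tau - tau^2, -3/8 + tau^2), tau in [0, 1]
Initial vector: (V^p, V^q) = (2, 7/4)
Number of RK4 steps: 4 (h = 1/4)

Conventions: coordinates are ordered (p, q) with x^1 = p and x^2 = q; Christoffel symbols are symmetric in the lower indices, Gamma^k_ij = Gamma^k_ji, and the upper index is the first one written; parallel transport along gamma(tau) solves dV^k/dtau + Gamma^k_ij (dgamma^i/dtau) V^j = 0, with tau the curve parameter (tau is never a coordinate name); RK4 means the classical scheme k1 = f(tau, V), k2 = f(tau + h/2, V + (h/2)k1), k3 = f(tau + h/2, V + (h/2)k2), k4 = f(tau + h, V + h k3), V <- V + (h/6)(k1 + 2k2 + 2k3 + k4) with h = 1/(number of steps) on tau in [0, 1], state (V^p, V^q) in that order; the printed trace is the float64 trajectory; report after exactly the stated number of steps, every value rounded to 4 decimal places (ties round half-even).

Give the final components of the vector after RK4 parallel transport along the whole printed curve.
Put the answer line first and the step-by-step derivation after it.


Answer: V^p = 2.0000, V^q = 1.7500

gamma'(tau) = (-1/4 - 2*tau, 2*tau); f(tau, V)^k = -Gamma^k_ij(gamma(tau)) gamma'^i(tau) V^j; h = 1/4; intermediate values shown to 6 dp
curve data and Christoffel symbols at the stage parameters:
  tau = 0.000000: gamma = (-0.500000, -0.375000), gamma' = (-0.250000, 0.000000); Gamma_ppp = 0.000000, Gamma_ppq = 0.000000, Gamma_pqq = 0.000000, Gamma_qpp = 0.000000, Gamma_qpq = 0.000000, Gamma_qqq = 0.000000
  tau = 0.125000: gamma = (-0.546875, -0.359375), gamma' = (-0.500000, 0.250000); Gamma_ppp = 0.000000, Gamma_ppq = 0.000000, Gamma_pqq = 0.000000, Gamma_qpp = 0.000000, Gamma_qpq = 0.000000, Gamma_qqq = 0.000000
  tau = 0.250000: gamma = (-0.625000, -0.312500), gamma' = (-0.750000, 0.500000); Gamma_ppp = 0.000000, Gamma_ppq = 0.000000, Gamma_pqq = 0.000000, Gamma_qpp = 0.000000, Gamma_qpq = 0.000000, Gamma_qqq = 0.000000
  tau = 0.375000: gamma = (-0.734375, -0.234375), gamma' = (-1.000000, 0.750000); Gamma_ppp = 0.000000, Gamma_ppq = 0.000000, Gamma_pqq = 0.000000, Gamma_qpp = 0.000000, Gamma_qpq = 0.000000, Gamma_qqq = 0.000000
  tau = 0.500000: gamma = (-0.875000, -0.125000), gamma' = (-1.250000, 1.000000); Gamma_ppp = 0.000000, Gamma_ppq = 0.000000, Gamma_pqq = 0.000000, Gamma_qpp = 0.000000, Gamma_qpq = 0.000000, Gamma_qqq = 0.000000
  tau = 0.625000: gamma = (-1.046875, 0.015625), gamma' = (-1.500000, 1.250000); Gamma_ppp = 0.000000, Gamma_ppq = 0.000000, Gamma_pqq = 0.000000, Gamma_qpp = 0.000000, Gamma_qpq = 0.000000, Gamma_qqq = 0.000000
  tau = 0.750000: gamma = (-1.250000, 0.187500), gamma' = (-1.750000, 1.500000); Gamma_ppp = 0.000000, Gamma_ppq = 0.000000, Gamma_pqq = 0.000000, Gamma_qpp = 0.000000, Gamma_qpq = 0.000000, Gamma_qqq = 0.000000
  tau = 0.875000: gamma = (-1.484375, 0.390625), gamma' = (-2.000000, 1.750000); Gamma_ppp = 0.000000, Gamma_ppq = 0.000000, Gamma_pqq = 0.000000, Gamma_qpp = 0.000000, Gamma_qpq = 0.000000, Gamma_qqq = 0.000000
  tau = 1.000000: gamma = (-1.750000, 0.625000), gamma' = (-2.250000, 2.000000); Gamma_ppp = 0.000000, Gamma_ppq = 0.000000, Gamma_pqq = 0.000000, Gamma_qpp = 0.000000, Gamma_qpq = 0.000000, Gamma_qqq = 0.000000
step 0: V^p = 2.0000, V^q = 1.7500
step 1: k1 = (0.000000, 0.000000), k2 = (0.000000, 0.000000), k3 = (0.000000, 0.000000), k4 = (0.000000, 0.000000); V <- V + (h/6)(k1 + 2k2 + 2k3 + k4): V^p = 2.0000, V^q = 1.7500
step 2: k1 = (0.000000, 0.000000), k2 = (0.000000, 0.000000), k3 = (0.000000, 0.000000), k4 = (0.000000, 0.000000); V <- V + (h/6)(k1 + 2k2 + 2k3 + k4): V^p = 2.0000, V^q = 1.7500
step 3: k1 = (0.000000, 0.000000), k2 = (0.000000, 0.000000), k3 = (0.000000, 0.000000), k4 = (0.000000, 0.000000); V <- V + (h/6)(k1 + 2k2 + 2k3 + k4): V^p = 2.0000, V^q = 1.7500
step 4: k1 = (0.000000, 0.000000), k2 = (0.000000, 0.000000), k3 = (0.000000, 0.000000), k4 = (0.000000, 0.000000); V <- V + (h/6)(k1 + 2k2 + 2k3 + k4): V^p = 2.0000, V^q = 1.7500


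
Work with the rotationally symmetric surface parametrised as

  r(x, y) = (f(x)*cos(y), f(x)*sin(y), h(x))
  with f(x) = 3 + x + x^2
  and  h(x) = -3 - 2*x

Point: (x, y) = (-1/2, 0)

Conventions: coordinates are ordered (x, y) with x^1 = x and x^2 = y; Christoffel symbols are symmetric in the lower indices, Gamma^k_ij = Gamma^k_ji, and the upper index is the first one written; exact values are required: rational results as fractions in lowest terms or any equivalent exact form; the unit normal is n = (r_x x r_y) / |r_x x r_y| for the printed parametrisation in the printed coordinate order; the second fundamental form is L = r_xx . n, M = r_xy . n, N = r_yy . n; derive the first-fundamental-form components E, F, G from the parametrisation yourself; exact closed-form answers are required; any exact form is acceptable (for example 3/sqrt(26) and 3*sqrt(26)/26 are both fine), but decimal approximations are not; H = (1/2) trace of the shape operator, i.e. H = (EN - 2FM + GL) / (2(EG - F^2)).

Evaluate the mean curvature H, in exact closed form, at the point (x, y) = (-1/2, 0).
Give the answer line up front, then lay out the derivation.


Answer: H = 3/44

f = 11/4, f' = 0, f'' = 2, h' = -2, h'' = 0
E = 4, F = 0, G = 121/16; answer radicand W^2 = 4
unnormalised second-form numerators: l = 4, m = 0, n = -11/2; L = l/sqrt(4), and similarly M = m/sqrt(W^2), N = n/sqrt(W^2)
H = (E*n - 2*F*m + G*l) / (2*(EG - F^2)*sqrt(W^2)); E*n - 2*F*m + G*l = 33/4, EG - F^2 = 121/4, so H = (3/22)/sqrt(4)


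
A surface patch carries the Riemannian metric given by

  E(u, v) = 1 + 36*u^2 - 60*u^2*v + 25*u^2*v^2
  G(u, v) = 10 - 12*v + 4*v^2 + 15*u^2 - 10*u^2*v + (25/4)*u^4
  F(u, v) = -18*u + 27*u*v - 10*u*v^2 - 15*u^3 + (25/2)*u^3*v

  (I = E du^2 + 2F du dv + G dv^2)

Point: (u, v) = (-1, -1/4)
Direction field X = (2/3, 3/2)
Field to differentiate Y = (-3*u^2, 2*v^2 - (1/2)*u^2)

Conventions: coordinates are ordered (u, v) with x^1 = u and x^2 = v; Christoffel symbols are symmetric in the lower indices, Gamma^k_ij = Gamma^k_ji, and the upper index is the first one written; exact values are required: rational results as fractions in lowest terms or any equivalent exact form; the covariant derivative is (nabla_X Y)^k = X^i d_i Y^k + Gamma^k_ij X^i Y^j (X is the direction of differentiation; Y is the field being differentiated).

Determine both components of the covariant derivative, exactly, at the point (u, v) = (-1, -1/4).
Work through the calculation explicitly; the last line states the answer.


E = 857/16, F = 87/2, G = 37 at the point
E_u = -841/8, E_v = -145/2, F_u = -319/4, F_v = -89/2, G_u = -60, G_v = -24
EG - F^2 = 1433/16;  g^inv = (16/1433) * [[37, -87/2], [-87/2, 857/16]]
first-kind symbols [ij,l] = (1/2)(d_i g_jl + d_j g_il - d_l g_ij): [uu,u] = E_u/2 = -841/16, [uu,v] = F_u - E_v/2 = -87/2, [uv,u] = E_v/2 = -145/4, [uv,v] = G_u/2 = -30, [vv,u] = F_v - G_u/2 = -29/2, [vv,v] = G_v/2 = -12
Gamma^u_ij = (G*[ij,u] - F*[ij,v])/(EG - F^2), Gamma^v_ij = (E*[ij,v] - F*[ij,u])/(EG - F^2)
Gamma_uuu = -841/1433, Gamma_uuv = -580/1433, Gamma_uvv = -232/1433, Gamma_vuu = -696/1433, Gamma_vuv = -480/1433, Gamma_vvv = -192/1433
X = (2/3, 3/2), Y = (-3, -3/8) at the point

Answer: (nabla_X Y)^u = 20599/2866, (nabla_X Y)^v = 15515/8598


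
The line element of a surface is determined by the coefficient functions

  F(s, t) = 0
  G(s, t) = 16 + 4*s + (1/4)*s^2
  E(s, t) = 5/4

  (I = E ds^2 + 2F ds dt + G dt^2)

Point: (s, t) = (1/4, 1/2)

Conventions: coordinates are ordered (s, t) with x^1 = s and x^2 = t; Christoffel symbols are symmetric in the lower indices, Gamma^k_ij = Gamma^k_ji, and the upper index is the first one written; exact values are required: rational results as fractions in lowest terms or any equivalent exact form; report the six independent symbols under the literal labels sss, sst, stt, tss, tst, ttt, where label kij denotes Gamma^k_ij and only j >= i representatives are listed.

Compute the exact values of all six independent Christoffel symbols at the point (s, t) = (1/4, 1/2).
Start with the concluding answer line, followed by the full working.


Answer: Gamma_sss = 0, Gamma_sst = 0, Gamma_stt = -33/20, Gamma_tss = 0, Gamma_tst = 4/33, Gamma_ttt = 0

E = 5/4, F = 0, G = 1089/64 at the point
E_s = 0, E_t = 0, F_s = 0, F_t = 0, G_s = 33/8, G_t = 0
EG - F^2 = 5445/256;  g^inv = (256/5445) * [[1089/64, 0], [0, 5/4]]
first-kind symbols [ij,l] = (1/2)(d_i g_jl + d_j g_il - d_l g_ij): [ss,s] = E_s/2 = 0, [ss,t] = F_s - E_t/2 = 0, [st,s] = E_t/2 = 0, [st,t] = G_s/2 = 33/16, [tt,s] = F_t - G_s/2 = -33/16, [tt,t] = G_t/2 = 0
Gamma^s_ij = (G*[ij,s] - F*[ij,t])/(EG - F^2), Gamma^t_ij = (E*[ij,t] - F*[ij,s])/(EG - F^2)


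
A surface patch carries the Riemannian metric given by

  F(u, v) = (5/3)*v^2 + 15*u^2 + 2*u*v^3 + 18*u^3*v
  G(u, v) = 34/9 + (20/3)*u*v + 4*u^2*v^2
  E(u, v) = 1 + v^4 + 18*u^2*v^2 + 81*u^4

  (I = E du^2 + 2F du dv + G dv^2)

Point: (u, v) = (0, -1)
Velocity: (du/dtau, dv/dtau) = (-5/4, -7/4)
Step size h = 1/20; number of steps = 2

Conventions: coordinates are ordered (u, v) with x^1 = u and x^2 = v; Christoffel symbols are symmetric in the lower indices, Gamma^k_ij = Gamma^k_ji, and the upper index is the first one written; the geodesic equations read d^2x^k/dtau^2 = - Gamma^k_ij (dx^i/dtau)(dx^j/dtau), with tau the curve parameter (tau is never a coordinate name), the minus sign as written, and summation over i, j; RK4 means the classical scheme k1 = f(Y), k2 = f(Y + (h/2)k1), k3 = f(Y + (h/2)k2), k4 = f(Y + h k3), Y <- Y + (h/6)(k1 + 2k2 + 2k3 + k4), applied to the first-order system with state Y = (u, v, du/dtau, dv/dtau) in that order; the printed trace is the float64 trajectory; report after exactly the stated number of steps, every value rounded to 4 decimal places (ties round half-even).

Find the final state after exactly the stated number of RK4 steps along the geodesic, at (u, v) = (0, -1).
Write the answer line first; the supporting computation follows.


Answer: u = -0.1151, v = -1.1597, du/dtau = -1.0474, dv/dtau = -1.4488

f(Y) = (du/dtau, dv/dtau, -Gamma^u_ij Y'^i Y'^j, -Gamma^v_ij Y'^i Y'^j) with the Gammas evaluated at the stage position; h = 0.050000; intermediate values shown to 6 dp
step 0: u = 0.0000, v = -1.0000, du/dtau = -1.2500, dv/dtau = -1.7500
step 1:
  k1: at (u, v) = (0.000000, -1.000000), (du/dtau, dv/dtau) = (-1.250000, -1.750000); Gamma_uuu = 0.000000, Gamma_uuv = -0.418605, Gamma_uvv = 0.000000, Gamma_vuu = 0.000000, Gamma_vuv = -0.697674, Gamma_vvv = 0.000000; k1 = (-1.250000, -1.750000, 1.831395, 3.052326)
  k2: at (u, v) = (-0.031250, -1.043750), (du/dtau, dv/dtau) = (-1.204215, -1.673692); Gamma_uuu = -0.118670, Gamma_uuv = -0.440397, Gamma_uvv = -0.013186, Gamma_vuu = -0.187146, Gamma_vuv = -0.694520, Gamma_vvv = -0.020794; k2 = (-1.204215, -1.673692, 1.984249, 3.129223)
  k3: at (u, v) = (-0.030105, -1.041842), (du/dtau, dv/dtau) = (-1.200394, -1.671769); Gamma_uuu = -0.114255, Gamma_uuv = -0.439331, Gamma_uvv = -0.012695, Gamma_vuu = -0.180682, Gamma_vuv = -0.694753, Gamma_vvv = -0.020076; k3 = (-1.200394, -1.671769, 1.963397, 3.104898)
  k4: at (u, v) = (-0.060020, -1.083588), (du/dtau, dv/dtau) = (-1.151830, -1.594755); Gamma_uuu = -0.229330, Gamma_uuv = -0.460033, Gamma_uvv = -0.025481, Gamma_vuu = -0.341498, Gamma_vuv = -0.685040, Gamma_vvv = -0.037944; k4 = (-1.151830, -1.594755, 2.059117, 3.066255)
  Y <- Y + (h/6)(k1 + 2k2 + 2k3 + k4): u = -0.0601, v = -1.0836, du/dtau = -1.1518, dv/dtau = -1.5951
step 2:
  k1: at (u, v) = (-0.060092, -1.083631), (du/dtau, dv/dtau) = (-1.151785, -1.595110); Gamma_uuu = -0.229599, Gamma_uuv = -0.460035, Gamma_uvv = -0.025511, Gamma_vuu = -0.341881, Gamma_vuv = -0.685009, Gamma_vvv = -0.037987; k1 = (-1.151785, -1.595110, 2.059873, 3.067225)
  k2: at (u, v) = (-0.088887, -1.123508), (du/dtau, dv/dtau) = (-1.100288, -1.518429); Gamma_uuu = -0.340719, Gamma_uuv = -0.478512, Gamma_uvv = -0.037858, Gamma_vuu = -0.476921, Gamma_vuv = -0.669797, Gamma_vvv = -0.052991; k2 = (-1.100288, -1.518429, 2.098681, 2.937628)
  k3: at (u, v) = (-0.087599, -1.121591), (du/dtau, dv/dtau) = (-1.099318, -1.521669); Gamma_uuu = -0.335736, Gamma_uuv = -0.477628, Gamma_uvv = -0.037304, Gamma_vuu = -0.471378, Gamma_vuv = -0.670596, Gamma_vvv = -0.052375; k3 = (-1.099318, -1.521669, 2.090065, 2.934479)
  k4: at (u, v) = (-0.115058, -1.159714), (du/dtau, dv/dtau) = (-1.047282, -1.448386); Gamma_uuu = -0.440589, Gamma_uuv = -0.493430, Gamma_uvv = -0.048954, Gamma_vuu = -0.581863, Gamma_vuv = -0.651647, Gamma_vvv = -0.064651; k4 = (-1.047282, -1.448386, 2.082872, 2.750739)
  Y <- Y + (h/6)(k1 + 2k2 + 2k3 + k4): u = -0.1151, v = -1.1597, du/dtau = -1.0474, dv/dtau = -1.4488


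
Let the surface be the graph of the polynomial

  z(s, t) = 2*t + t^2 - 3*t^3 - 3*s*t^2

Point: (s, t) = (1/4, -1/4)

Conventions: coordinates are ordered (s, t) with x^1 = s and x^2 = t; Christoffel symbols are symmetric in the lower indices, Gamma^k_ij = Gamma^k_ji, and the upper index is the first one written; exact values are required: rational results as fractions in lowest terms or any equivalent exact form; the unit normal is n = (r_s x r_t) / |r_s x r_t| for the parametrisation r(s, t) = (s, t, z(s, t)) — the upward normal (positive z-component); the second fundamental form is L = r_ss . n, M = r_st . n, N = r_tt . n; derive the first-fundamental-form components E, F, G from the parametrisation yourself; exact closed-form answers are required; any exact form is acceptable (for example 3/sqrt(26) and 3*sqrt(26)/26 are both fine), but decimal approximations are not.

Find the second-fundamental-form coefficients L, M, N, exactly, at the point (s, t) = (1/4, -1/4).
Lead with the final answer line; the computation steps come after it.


Answer: L = 0, M = 12*sqrt(706)/353, N = 40*sqrt(706)/353

z_s = -3/16, z_t = 21/16, z_ss = 0, z_st = 3/2, z_tt = 5
E = 265/256, F = -63/256, G = 697/256; answer radicand W^2 = 353/128
unnormalised second-form numerators: l = 0, m = 3/2, n = 5; L = l/sqrt(353/128), and similarly M = m/sqrt(W^2), N = n/sqrt(W^2)


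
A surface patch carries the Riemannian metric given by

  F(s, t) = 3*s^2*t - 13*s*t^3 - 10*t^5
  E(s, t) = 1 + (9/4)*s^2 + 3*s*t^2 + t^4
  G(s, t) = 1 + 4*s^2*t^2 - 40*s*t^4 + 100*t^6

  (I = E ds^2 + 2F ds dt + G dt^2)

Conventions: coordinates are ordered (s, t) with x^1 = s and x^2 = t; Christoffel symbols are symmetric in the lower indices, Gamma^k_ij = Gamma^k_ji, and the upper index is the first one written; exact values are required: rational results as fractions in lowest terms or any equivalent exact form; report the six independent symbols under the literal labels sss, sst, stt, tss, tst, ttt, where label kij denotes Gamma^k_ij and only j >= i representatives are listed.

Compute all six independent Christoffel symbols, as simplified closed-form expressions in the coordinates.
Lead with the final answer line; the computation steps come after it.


Answer: Gamma_sss = (9*s + 6*t^2)/(16*s^2*t^2 + 9*s^2 - 160*s*t^4 + 12*s*t^2 + 400*t^6 + 4*t^4 + 4), Gamma_sst = (12*s*t + 8*t^3)/(16*s^2*t^2 + 9*s^2 - 160*s*t^4 + 12*s*t^2 + 400*t^6 + 4*t^4 + 4), Gamma_stt = (12*s^2 - 172*s*t^2 - 120*t^4)/(16*s^2*t^2 + 9*s^2 - 160*s*t^4 + 12*s*t^2 + 400*t^6 + 4*t^4 + 4), Gamma_tss = (12*s*t - 60*t^3)/(16*s^2*t^2 + 9*s^2 - 160*s*t^4 + 12*s*t^2 + 400*t^6 + 4*t^4 + 4), Gamma_tst = (16*s*t^2 - 80*t^4)/(16*s^2*t^2 + 9*s^2 - 160*s*t^4 + 12*s*t^2 + 400*t^6 + 4*t^4 + 4), Gamma_ttt = (16*s^2*t - 320*s*t^3 + 1200*t^5)/(16*s^2*t^2 + 9*s^2 - 160*s*t^4 + 12*s*t^2 + 400*t^6 + 4*t^4 + 4)

E = 1 + (9/4)*s^2 + 3*s*t^2 + t^4; F = 3*s^2*t - 13*s*t^3 - 10*t^5; G = 1 + 4*s^2*t^2 - 40*s*t^4 + 100*t^6
Gamma^k_ij = (1/2) g^{kl} (d_i g_jl + d_j g_il - d_l g_ij), with g^inv = (1/(EG-F^2)) [[G, -F], [-F, E]]
first partials: E_s = (9/2)*s + 3*t^2, E_t = 6*s*t + 4*t^3, F_s = 6*s*t - 13*t^3, F_t = 3*s^2 - 39*s*t^2 - 50*t^4, G_s = 8*s*t^2 - 40*t^4, G_t = 8*s^2*t - 160*s*t^3 + 600*t^5
D = EG - F^2 = 1 + (9/4)*s^2 + 3*s*t^2 + t^4 + 4*s^2*t^2 - 40*s*t^4 + 100*t^6
expanded: Gamma^s_ss = (G E_s - 2F F_s + F E_t)/(2D), Gamma^s_st = (G E_t - F G_s)/(2D), Gamma^s_tt = (2G F_t - G G_s - F G_t)/(2D), Gamma^t_ss = (2E F_s - E E_t - F E_s)/(2D), Gamma^t_st = (E G_s - F E_t)/(2D), Gamma^t_tt = (E G_t - 2F F_t + F G_s)/(2D); substitute and cancel common factors


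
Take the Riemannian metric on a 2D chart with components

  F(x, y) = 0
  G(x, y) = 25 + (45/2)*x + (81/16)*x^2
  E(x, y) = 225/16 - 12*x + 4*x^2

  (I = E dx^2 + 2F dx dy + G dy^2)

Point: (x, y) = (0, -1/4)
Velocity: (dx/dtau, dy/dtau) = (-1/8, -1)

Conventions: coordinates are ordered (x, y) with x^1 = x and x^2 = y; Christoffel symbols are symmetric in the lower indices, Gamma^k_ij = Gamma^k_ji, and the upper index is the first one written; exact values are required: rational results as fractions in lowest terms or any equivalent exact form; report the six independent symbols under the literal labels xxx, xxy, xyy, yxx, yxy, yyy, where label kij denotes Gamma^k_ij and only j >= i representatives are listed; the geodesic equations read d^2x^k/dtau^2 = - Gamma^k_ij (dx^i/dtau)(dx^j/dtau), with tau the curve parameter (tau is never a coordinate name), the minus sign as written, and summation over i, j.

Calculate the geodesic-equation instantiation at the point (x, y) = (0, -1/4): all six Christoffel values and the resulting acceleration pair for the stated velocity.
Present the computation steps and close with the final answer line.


E = 225/16, F = 0, G = 25 at the point
E_x = -12, E_y = 0, F_x = 0, F_y = 0, G_x = 45/2, G_y = 0
EG - F^2 = 5625/16;  g^inv = (16/5625) * [[25, 0], [0, 225/16]]
first-kind symbols [ij,l] = (1/2)(d_i g_jl + d_j g_il - d_l g_ij): [xx,x] = E_x/2 = -6, [xx,y] = F_x - E_y/2 = 0, [xy,x] = E_y/2 = 0, [xy,y] = G_x/2 = 45/4, [yy,x] = F_y - G_x/2 = -45/4, [yy,y] = G_y/2 = 0
Gamma^x_ij = (G*[ij,x] - F*[ij,y])/(EG - F^2), Gamma^y_ij = (E*[ij,y] - F*[ij,x])/(EG - F^2)
Gamma_xxx = -32/75, Gamma_xxy = 0, Gamma_xyy = -4/5, Gamma_yxx = 0, Gamma_yxy = 9/20, Gamma_yyy = 0
d^2x/dtau^2 = -(Gamma_xxx*(-1/8)^2 + 2*Gamma_xxy*(-1/8)*(-1) + Gamma_xyy*(-1)^2) = 121/150
d^2y/dtau^2 = -(Gamma_yxx*(-1/8)^2 + 2*Gamma_yxy*(-1/8)*(-1) + Gamma_yyy*(-1)^2) = -9/80

Answer: Gamma_xxx = -32/75, Gamma_xxy = 0, Gamma_xyy = -4/5, Gamma_yxx = 0, Gamma_yxy = 9/20, Gamma_yyy = 0; accelerations (d^2x/dtau^2, d^2y/dtau^2) = (121/150, -9/80)


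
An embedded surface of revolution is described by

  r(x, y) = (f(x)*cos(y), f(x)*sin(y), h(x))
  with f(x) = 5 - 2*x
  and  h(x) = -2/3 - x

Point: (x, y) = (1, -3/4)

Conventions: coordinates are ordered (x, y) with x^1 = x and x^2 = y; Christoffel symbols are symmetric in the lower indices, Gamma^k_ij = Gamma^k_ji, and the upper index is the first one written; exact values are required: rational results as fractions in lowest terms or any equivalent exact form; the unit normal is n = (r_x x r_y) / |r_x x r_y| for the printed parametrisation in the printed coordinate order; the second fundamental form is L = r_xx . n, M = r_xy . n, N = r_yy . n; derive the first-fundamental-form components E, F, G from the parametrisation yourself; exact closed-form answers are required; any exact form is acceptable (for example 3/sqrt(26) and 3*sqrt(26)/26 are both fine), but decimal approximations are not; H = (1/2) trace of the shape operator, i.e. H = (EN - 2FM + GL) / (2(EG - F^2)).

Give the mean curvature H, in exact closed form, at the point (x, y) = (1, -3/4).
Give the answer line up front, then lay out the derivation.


Answer: H = -sqrt(5)/30

f = 3, f' = -2, f'' = 0, h' = -1, h'' = 0
E = 5, F = 0, G = 9; answer radicand W^2 = 5
unnormalised second-form numerators: l = 0, m = 0, n = -3; L = l/sqrt(5), and similarly M = m/sqrt(W^2), N = n/sqrt(W^2)
H = (E*n - 2*F*m + G*l) / (2*(EG - F^2)*sqrt(W^2)); E*n - 2*F*m + G*l = -15, EG - F^2 = 45, so H = (-1/6)/sqrt(5)


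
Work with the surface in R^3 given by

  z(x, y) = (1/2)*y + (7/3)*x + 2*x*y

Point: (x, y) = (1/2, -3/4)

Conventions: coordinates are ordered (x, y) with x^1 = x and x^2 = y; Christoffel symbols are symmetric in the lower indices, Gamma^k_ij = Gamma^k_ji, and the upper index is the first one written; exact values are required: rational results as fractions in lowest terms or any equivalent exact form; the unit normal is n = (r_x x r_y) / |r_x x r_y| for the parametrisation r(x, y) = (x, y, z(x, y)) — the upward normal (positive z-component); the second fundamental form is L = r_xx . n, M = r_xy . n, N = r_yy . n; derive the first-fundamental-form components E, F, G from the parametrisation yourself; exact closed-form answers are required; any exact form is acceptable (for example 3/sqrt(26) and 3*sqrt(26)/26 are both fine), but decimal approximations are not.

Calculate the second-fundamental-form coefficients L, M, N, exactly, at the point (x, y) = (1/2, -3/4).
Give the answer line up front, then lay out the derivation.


Answer: L = 0, M = 6*sqrt(142)/71, N = 0

z_x = 5/6, z_y = 3/2, z_xx = 0, z_xy = 2, z_yy = 0
E = 61/36, F = 5/4, G = 13/4; answer radicand W^2 = 71/18
unnormalised second-form numerators: l = 0, m = 2, n = 0; L = l/sqrt(71/18), and similarly M = m/sqrt(W^2), N = n/sqrt(W^2)


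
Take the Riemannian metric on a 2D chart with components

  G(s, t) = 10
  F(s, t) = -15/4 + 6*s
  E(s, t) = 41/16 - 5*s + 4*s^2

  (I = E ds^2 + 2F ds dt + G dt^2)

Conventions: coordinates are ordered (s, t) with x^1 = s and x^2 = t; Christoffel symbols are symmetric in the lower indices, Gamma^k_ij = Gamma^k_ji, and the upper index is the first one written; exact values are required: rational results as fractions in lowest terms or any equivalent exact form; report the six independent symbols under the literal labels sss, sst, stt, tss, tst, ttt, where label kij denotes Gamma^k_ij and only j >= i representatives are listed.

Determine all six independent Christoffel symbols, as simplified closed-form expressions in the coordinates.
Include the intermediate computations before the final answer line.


E = 41/16 - 5*s + 4*s^2; F = -15/4 + 6*s; G = 10
Gamma^k_ij = (1/2) g^{kl} (d_i g_jl + d_j g_il - d_l g_ij), with g^inv = (1/(EG-F^2)) [[G, -F], [-F, E]]
first partials: E_s = -5 + 8*s, E_t = 0, F_s = 6, F_t = 0, G_s = 0, G_t = 0
D = EG - F^2 = 185/16 - 5*s + 4*s^2
expanded: Gamma^s_ss = (G E_s - 2F F_s + F E_t)/(2D), Gamma^s_st = (G E_t - F G_s)/(2D), Gamma^s_tt = (2G F_t - G G_s - F G_t)/(2D), Gamma^t_ss = (2E F_s - E E_t - F E_s)/(2D), Gamma^t_st = (E G_s - F E_t)/(2D), Gamma^t_tt = (E G_t - 2F F_t + F G_s)/(2D); substitute and cancel common factors

Answer: Gamma_sss = (64*s - 40)/(64*s^2 - 80*s + 185), Gamma_sst = 0, Gamma_stt = 0, Gamma_tss = 96/(64*s^2 - 80*s + 185), Gamma_tst = 0, Gamma_ttt = 0


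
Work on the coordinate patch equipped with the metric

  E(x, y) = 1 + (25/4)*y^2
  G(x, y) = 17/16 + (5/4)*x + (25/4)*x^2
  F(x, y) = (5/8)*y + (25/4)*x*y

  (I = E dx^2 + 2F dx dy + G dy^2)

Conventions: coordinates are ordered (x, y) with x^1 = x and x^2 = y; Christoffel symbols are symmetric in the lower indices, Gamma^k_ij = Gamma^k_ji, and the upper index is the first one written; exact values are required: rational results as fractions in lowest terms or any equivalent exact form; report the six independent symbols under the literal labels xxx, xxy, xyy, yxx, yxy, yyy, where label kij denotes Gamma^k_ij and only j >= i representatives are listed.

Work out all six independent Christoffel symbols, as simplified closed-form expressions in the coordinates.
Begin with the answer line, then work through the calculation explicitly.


Answer: Gamma_xxx = 0, Gamma_xxy = 100*y/(100*x^2 + 20*x + 100*y^2 + 17), Gamma_xyy = 0, Gamma_yxx = 0, Gamma_yxy = (100*x + 10)/(100*x^2 + 20*x + 100*y^2 + 17), Gamma_yyy = 0

E = 1 + (25/4)*y^2; F = (5/8)*y + (25/4)*x*y; G = 17/16 + (5/4)*x + (25/4)*x^2
Gamma^k_ij = (1/2) g^{kl} (d_i g_jl + d_j g_il - d_l g_ij), with g^inv = (1/(EG-F^2)) [[G, -F], [-F, E]]
first partials: E_x = 0, E_y = (25/2)*y, F_x = (25/4)*y, F_y = 5/8 + (25/4)*x, G_x = 5/4 + (25/2)*x, G_y = 0
D = EG - F^2 = 17/16 + (5/4)*x + (25/4)*y^2 + (25/4)*x^2
expanded: Gamma^x_xx = (G E_x - 2F F_x + F E_y)/(2D), Gamma^x_xy = (G E_y - F G_x)/(2D), Gamma^x_yy = (2G F_y - G G_x - F G_y)/(2D), Gamma^y_xx = (2E F_x - E E_y - F E_x)/(2D), Gamma^y_xy = (E G_x - F E_y)/(2D), Gamma^y_yy = (E G_y - 2F F_y + F G_x)/(2D); substitute and cancel common factors


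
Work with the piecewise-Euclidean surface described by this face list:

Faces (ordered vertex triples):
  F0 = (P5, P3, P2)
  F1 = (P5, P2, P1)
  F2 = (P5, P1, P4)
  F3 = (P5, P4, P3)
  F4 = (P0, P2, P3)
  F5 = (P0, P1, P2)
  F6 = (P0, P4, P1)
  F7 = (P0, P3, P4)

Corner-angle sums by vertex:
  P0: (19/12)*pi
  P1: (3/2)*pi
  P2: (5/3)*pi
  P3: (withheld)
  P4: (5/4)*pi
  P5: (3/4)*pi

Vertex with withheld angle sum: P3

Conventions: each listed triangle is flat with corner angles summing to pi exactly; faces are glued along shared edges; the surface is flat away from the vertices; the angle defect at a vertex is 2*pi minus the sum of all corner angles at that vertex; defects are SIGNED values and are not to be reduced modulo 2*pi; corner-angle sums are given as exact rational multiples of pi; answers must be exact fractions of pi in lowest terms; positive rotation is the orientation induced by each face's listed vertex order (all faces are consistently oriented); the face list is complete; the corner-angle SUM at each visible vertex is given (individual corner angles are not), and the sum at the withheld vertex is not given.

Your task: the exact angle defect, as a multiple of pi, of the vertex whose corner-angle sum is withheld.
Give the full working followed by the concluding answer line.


V = 6, E = 12, F = 8; chi = V - E + F = 2
Gauss-Bonnet: total defect = 2*pi*chi = 4*pi; visible defects sum to (13/4)*pi

Answer: defect(P3) = (3/4)*pi


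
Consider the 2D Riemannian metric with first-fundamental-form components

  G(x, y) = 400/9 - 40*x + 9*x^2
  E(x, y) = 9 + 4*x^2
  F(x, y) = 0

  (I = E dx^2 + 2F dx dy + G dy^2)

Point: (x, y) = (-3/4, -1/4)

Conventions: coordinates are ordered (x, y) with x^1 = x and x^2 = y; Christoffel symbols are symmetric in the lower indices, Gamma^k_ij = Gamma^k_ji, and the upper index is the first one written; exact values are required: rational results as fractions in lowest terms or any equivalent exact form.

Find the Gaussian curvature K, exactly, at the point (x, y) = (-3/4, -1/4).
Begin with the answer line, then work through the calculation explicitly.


Answer: K = 64/8025

E = 45/4, F = 0, G = 11449/144, EG - F^2 = 57245/64 at the point
E_x = -6, E_y = 0, F_x = 0, F_y = 0, G_x = -107/2, G_y = 0
E_yy = 0, F_xy = 0, G_xx = 18
Brioschi: K = (det M1 - det M2) / (EG - F^2)^2 with the standard first/second-derivative matrices M1, M2.
M1 = [[-E_yy/2 + F_xy - G_xx/2, E_x/2, F_x - E_y/2], [F_y - G_x/2, E, F], [G_y/2, F, G]] = [[-9, -3, 0], [107/4, 45/4, 0], [0, 0, 11449/144]]; det M1 = -80143/48
M2 = [[0, E_y/2, G_x/2], [E_y/2, E, F], [G_x/2, F, G]] = [[0, 0, -107/4], [0, 45/4, 0], [-107/4, 0, 11449/144]]; det M2 = -515205/64
det M1 - det M2 = 1225043/192; K = 1225043/192 / (57245/64)^2 = 64/8025


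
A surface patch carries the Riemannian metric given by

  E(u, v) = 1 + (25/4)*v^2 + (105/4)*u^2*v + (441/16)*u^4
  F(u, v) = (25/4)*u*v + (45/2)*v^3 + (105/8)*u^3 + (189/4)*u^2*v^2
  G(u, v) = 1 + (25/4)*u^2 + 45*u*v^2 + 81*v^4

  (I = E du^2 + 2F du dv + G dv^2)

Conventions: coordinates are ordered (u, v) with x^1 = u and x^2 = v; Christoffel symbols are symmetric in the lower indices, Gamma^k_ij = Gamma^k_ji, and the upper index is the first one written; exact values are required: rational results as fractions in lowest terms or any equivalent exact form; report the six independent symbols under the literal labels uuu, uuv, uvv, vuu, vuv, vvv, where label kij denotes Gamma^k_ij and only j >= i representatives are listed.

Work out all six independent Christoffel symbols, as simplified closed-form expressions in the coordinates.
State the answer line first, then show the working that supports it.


Answer: Gamma_uuu = (882*u^3 + 420*u*v)/(441*u^4 + 420*u^2*v + 100*u^2 + 720*u*v^2 + 1296*v^4 + 100*v^2 + 16), Gamma_uuv = (210*u^2 + 100*v)/(441*u^4 + 420*u^2*v + 100*u^2 + 720*u*v^2 + 1296*v^4 + 100*v^2 + 16), Gamma_uvv = (1512*u^2*v + 720*v^2)/(441*u^4 + 420*u^2*v + 100*u^2 + 720*u*v^2 + 1296*v^4 + 100*v^2 + 16), Gamma_vuu = (420*u^2 + 1512*u*v^2)/(441*u^4 + 420*u^2*v + 100*u^2 + 720*u*v^2 + 1296*v^4 + 100*v^2 + 16), Gamma_vuv = (100*u + 360*v^2)/(441*u^4 + 420*u^2*v + 100*u^2 + 720*u*v^2 + 1296*v^4 + 100*v^2 + 16), Gamma_vvv = (720*u*v + 2592*v^3)/(441*u^4 + 420*u^2*v + 100*u^2 + 720*u*v^2 + 1296*v^4 + 100*v^2 + 16)

E = 1 + (25/4)*v^2 + (105/4)*u^2*v + (441/16)*u^4; F = (25/4)*u*v + (45/2)*v^3 + (105/8)*u^3 + (189/4)*u^2*v^2; G = 1 + (25/4)*u^2 + 45*u*v^2 + 81*v^4
Gamma^k_ij = (1/2) g^{kl} (d_i g_jl + d_j g_il - d_l g_ij), with g^inv = (1/(EG-F^2)) [[G, -F], [-F, E]]
first partials: E_u = (105/2)*u*v + (441/4)*u^3, E_v = (25/2)*v + (105/4)*u^2, F_u = (25/4)*v + (315/8)*u^2 + (189/2)*u*v^2, F_v = (25/4)*u + (135/2)*v^2 + (189/2)*u^2*v, G_u = (25/2)*u + 45*v^2, G_v = 90*u*v + 324*v^3
D = EG - F^2 = 1 + (25/4)*v^2 + (25/4)*u^2 + 45*u*v^2 + (105/4)*u^2*v + 81*v^4 + (441/16)*u^4
expanded: Gamma^u_uu = (G E_u - 2F F_u + F E_v)/(2D), Gamma^u_uv = (G E_v - F G_u)/(2D), Gamma^u_vv = (2G F_v - G G_u - F G_v)/(2D), Gamma^v_uu = (2E F_u - E E_v - F E_u)/(2D), Gamma^v_uv = (E G_u - F E_v)/(2D), Gamma^v_vv = (E G_v - 2F F_v + F G_u)/(2D); substitute and cancel common factors


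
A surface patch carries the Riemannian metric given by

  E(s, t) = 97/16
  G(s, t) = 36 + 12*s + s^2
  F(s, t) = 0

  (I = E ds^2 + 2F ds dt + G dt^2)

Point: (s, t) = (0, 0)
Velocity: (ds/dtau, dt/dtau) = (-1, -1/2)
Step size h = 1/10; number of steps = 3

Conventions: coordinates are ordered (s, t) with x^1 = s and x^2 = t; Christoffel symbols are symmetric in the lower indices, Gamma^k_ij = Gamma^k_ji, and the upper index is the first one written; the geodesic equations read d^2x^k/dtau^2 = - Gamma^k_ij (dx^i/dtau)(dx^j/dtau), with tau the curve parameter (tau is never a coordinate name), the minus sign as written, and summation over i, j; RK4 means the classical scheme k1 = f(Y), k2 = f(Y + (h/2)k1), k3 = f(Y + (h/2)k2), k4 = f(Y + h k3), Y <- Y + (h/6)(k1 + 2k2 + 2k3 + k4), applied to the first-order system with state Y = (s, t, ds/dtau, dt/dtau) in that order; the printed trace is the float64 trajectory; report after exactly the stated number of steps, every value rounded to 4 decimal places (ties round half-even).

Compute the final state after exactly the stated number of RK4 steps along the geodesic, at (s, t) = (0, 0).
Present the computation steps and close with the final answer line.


f(Y) = (ds/dtau, dt/dtau, -Gamma^s_ij Y'^i Y'^j, -Gamma^t_ij Y'^i Y'^j) with the Gammas evaluated at the stage position; h = 0.100000; intermediate values shown to 6 dp
step 0: s = 0.0000, t = 0.0000, ds/dtau = -1.0000, dt/dtau = -0.5000
step 1:
  k1: at (s, t) = (0.000000, 0.000000), (ds/dtau, dt/dtau) = (-1.000000, -0.500000); Gamma_sss = 0.000000, Gamma_sst = 0.000000, Gamma_stt = -0.989691, Gamma_tss = 0.000000, Gamma_tst = 0.166667, Gamma_ttt = 0.000000; k1 = (-1.000000, -0.500000, 0.247423, -0.166667)
  k2: at (s, t) = (-0.050000, -0.025000), (ds/dtau, dt/dtau) = (-0.987629, -0.508333); Gamma_sss = 0.000000, Gamma_sst = 0.000000, Gamma_stt = -0.981443, Gamma_tss = 0.000000, Gamma_tst = 0.168067, Gamma_ttt = 0.000000; k2 = (-0.987629, -0.508333, 0.253608, -0.168755)
  k3: at (s, t) = (-0.049381, -0.025417), (ds/dtau, dt/dtau) = (-0.987320, -0.508438); Gamma_sss = 0.000000, Gamma_sst = 0.000000, Gamma_stt = -0.981545, Gamma_tss = 0.000000, Gamma_tst = 0.168050, Gamma_ttt = 0.000000; k3 = (-0.987320, -0.508438, 0.253738, -0.168719)
  k4: at (s, t) = (-0.098732, -0.050844), (ds/dtau, dt/dtau) = (-0.974626, -0.516872); Gamma_sss = 0.000000, Gamma_sst = 0.000000, Gamma_stt = -0.973405, Gamma_tss = 0.000000, Gamma_tst = 0.169455, Gamma_ttt = 0.000000; k4 = (-0.974626, -0.516872, 0.260052, -0.170728)
  Y <- Y + (h/6)(k1 + 2k2 + 2k3 + k4): s = -0.0987, t = -0.0508, ds/dtau = -0.9746, dt/dtau = -0.5169
step 2:
  k1: at (s, t) = (-0.098742, -0.050840), (ds/dtau, dt/dtau) = (-0.974631, -0.516872); Gamma_sss = 0.000000, Gamma_sst = 0.000000, Gamma_stt = -0.973403, Gamma_tss = 0.000000, Gamma_tst = 0.169455, Gamma_ttt = 0.000000; k1 = (-0.974631, -0.516872, 0.260052, -0.170730)
  k2: at (s, t) = (-0.147474, -0.076684), (ds/dtau, dt/dtau) = (-0.961628, -0.525409); Gamma_sss = 0.000000, Gamma_sst = 0.000000, Gamma_stt = -0.965365, Gamma_tss = 0.000000, Gamma_tst = 0.170866, Gamma_ttt = 0.000000; k2 = (-0.961628, -0.525409, 0.266493, -0.172660)
  k3: at (s, t) = (-0.146823, -0.077111), (ds/dtau, dt/dtau) = (-0.961306, -0.525505); Gamma_sss = 0.000000, Gamma_sst = 0.000000, Gamma_stt = -0.965472, Gamma_tss = 0.000000, Gamma_tst = 0.170847, Gamma_ttt = 0.000000; k3 = (-0.961306, -0.525505, 0.266621, -0.172614)
  k4: at (s, t) = (-0.194873, -0.103391), (ds/dtau, dt/dtau) = (-0.947968, -0.534134); Gamma_sss = 0.000000, Gamma_sst = 0.000000, Gamma_stt = -0.957547, Gamma_tss = 0.000000, Gamma_tst = 0.172262, Gamma_ttt = 0.000000; k4 = (-0.947968, -0.534134, 0.273187, -0.174446)
  Y <- Y + (h/6)(k1 + 2k2 + 2k3 + k4): s = -0.1949, t = -0.1034, ds/dtau = -0.9480, dt/dtau = -0.5341
step 3:
  k1: at (s, t) = (-0.194883, -0.103387), (ds/dtau, dt/dtau) = (-0.947973, -0.534134); Gamma_sss = 0.000000, Gamma_sst = 0.000000, Gamma_stt = -0.957545, Gamma_tss = 0.000000, Gamma_tst = 0.172262, Gamma_ttt = 0.000000; k1 = (-0.947973, -0.534134, 0.273187, -0.174448)
  k2: at (s, t) = (-0.242282, -0.130094), (ds/dtau, dt/dtau) = (-0.934313, -0.542857); Gamma_sss = 0.000000, Gamma_sst = 0.000000, Gamma_stt = -0.949727, Gamma_tss = 0.000000, Gamma_tst = 0.173680, Gamma_ttt = 0.000000; k2 = (-0.934313, -0.542857, 0.279878, -0.176180)
  k3: at (s, t) = (-0.241599, -0.130530), (ds/dtau, dt/dtau) = (-0.933979, -0.542943); Gamma_sss = 0.000000, Gamma_sst = 0.000000, Gamma_stt = -0.949839, Gamma_tss = 0.000000, Gamma_tst = 0.173659, Gamma_ttt = 0.000000; k3 = (-0.933979, -0.542943, 0.280001, -0.176124)
  k4: at (s, t) = (-0.288281, -0.157682), (ds/dtau, dt/dtau) = (-0.919973, -0.551747); Gamma_sss = 0.000000, Gamma_sst = 0.000000, Gamma_stt = -0.942139, Gamma_tss = 0.000000, Gamma_tst = 0.175079, Gamma_ttt = 0.000000; k4 = (-0.919973, -0.551747, 0.286810, -0.177737)
  Y <- Y + (h/6)(k1 + 2k2 + 2k3 + k4): s = -0.2883, t = -0.1577, ds/dtau = -0.9200, dt/dtau = -0.5517

Answer: s = -0.2883, t = -0.1577, ds/dtau = -0.9200, dt/dtau = -0.5517
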